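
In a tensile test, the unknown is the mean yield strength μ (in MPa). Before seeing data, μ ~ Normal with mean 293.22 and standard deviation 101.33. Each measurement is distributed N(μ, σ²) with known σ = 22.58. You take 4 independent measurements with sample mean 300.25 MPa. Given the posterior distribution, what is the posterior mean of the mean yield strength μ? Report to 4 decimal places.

For Normal data with known variance σ², a Normal(μ₀, σ₀²) prior on μ is conjugate. Posterior precision = 1/σ₀² + n/σ²; posterior mean is the precision-weighted average of μ₀ and x̄.
n·x̄ = 4·300.25 = 1201.
σ₀² = 101.33² = 10267.7689, σ² = 22.58² = 509.8564; σ² + n·σ₀² = 509.8564 + 4·10267.7689 = 41580.932.
Posterior mean = (μ₀/σ₀² + n·x̄/σ²)/(1/σ₀² + n/σ²) = (σ²·μ₀ + σ₀²·n·x̄)/(σ² + n·σ₀²) = (509.8564·293.22 + 10267.7689·1201)/41580.932 = 12481090.542508/41580.932 = 300.1638.

300.1638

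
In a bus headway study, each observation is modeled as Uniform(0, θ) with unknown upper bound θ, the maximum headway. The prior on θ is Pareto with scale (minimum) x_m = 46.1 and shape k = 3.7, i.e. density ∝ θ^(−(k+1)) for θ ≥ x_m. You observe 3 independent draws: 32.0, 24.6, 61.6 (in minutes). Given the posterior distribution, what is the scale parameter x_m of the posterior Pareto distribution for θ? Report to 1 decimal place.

61.6

A Pareto(scale x_m, shape k) prior on the upper bound θ of Uniform(0, θ) is conjugate: posterior is Pareto(max(x_m, max xᵢ), k + n).
Sample maximum = 61.6; prior scale x_m = 46.1 → posterior scale = max = 61.6.
Posterior shape = 3.7 + 3 = 6.7.
Posterior scale x_m = 61.6.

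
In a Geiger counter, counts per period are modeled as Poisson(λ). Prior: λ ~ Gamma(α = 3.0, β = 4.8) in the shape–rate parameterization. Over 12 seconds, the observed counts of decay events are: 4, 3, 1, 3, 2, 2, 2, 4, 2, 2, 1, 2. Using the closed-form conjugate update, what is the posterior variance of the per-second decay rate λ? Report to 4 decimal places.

With a Gamma(shape α, rate β) prior, the Poisson likelihood is conjugate: the posterior is Gamma(α + ΣXᵢ, β + n).
Sum of counts S = 28 over n = 12 seconds.
Posterior: Gamma(α+S, β+n) = Gamma(3.0+28, 4.8+12) = Gamma(31.0, 16.8).
Var = α/β² = 31.0/16.8² = 0.1098.

0.1098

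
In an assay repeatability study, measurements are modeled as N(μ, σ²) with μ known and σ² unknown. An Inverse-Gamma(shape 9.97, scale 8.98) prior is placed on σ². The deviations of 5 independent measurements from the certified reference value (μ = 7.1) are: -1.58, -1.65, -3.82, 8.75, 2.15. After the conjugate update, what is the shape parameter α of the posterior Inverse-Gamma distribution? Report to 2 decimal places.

With known mean μ and an Inverse-Gamma(α, β) prior on σ², the Normal likelihood is conjugate: posterior is Inv-Gamma(α + n/2, β + Σ(xᵢ−μ)²/2).
Σ(xᵢ−μ)² = (-1.58)² + (-1.65)² + (-3.82)² + (8.75)² + (2.15)² = 100.9963.
Posterior: Inv-Gamma(9.97 + 5/2, 8.98 + 100.9963/2) = Inv-Gamma(12.47, 59.47815).
Posterior α = 12.47.

12.47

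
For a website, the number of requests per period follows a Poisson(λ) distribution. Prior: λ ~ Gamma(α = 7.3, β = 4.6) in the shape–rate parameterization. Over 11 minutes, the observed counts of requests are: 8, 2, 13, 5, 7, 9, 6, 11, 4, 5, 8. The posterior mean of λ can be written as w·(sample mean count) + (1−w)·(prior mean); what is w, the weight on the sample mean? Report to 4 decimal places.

With a Gamma(shape α, rate β) prior, the Poisson likelihood is conjugate: the posterior is Gamma(α + ΣXᵢ, β + n).
Posterior mean = (α₀+S)/(β₀+n) = [n/(β₀+n)]·(S/n) + [β₀/(β₀+n)]·(α₀/β₀), so only n and β₀ enter the weight.
Weight on data w = n/(β₀+n) = 11/(4.6+11) = 11/15.6 = 0.7051.

0.7051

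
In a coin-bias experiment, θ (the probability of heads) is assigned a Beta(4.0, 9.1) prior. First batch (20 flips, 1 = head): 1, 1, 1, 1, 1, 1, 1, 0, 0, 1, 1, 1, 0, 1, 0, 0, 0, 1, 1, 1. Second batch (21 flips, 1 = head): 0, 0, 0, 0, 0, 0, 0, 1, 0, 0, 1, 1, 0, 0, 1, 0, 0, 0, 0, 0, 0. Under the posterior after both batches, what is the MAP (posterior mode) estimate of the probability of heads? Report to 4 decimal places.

0.4031

The Beta prior is conjugate to a Binomial/Bernoulli likelihood; the update adds successes to α and failures to β.
After batch 1: Beta(4.0+14, 9.1+6) = Beta(18.0, 15.1).
After batch 2: Beta(18.0+4, 15.1+17) = Beta(22.0, 32.1).
Mode of Beta(a,b) for a,b>1 is (a−1)/(a+b−2) = 21.0/52.1 = 0.4031.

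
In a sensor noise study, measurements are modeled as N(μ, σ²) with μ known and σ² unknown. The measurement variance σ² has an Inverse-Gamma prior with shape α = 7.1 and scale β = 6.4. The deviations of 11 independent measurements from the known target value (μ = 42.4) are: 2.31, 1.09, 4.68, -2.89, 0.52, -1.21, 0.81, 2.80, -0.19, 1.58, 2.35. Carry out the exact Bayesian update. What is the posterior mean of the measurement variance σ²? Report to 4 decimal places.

With known mean μ and an Inverse-Gamma(α, β) prior on σ², the Normal likelihood is conjugate: posterior is Inv-Gamma(α + n/2, β + Σ(xᵢ−μ)²/2).
Σ(xᵢ−μ)² = (2.31)² + (1.09)² + (4.68)² + (-2.89)² + (0.52)² + (-1.21)² + (0.81)² + (2.80)² + (-0.19)² + (1.58)² + (2.35)² = 55.0643.
Posterior: Inv-Gamma(7.1 + 11/2, 6.4 + 55.0643/2) = Inv-Gamma(12.60, 33.93215).
E[σ²|data] = β/(α−1) = 33.93215/11.60 = 2.9252.

2.9252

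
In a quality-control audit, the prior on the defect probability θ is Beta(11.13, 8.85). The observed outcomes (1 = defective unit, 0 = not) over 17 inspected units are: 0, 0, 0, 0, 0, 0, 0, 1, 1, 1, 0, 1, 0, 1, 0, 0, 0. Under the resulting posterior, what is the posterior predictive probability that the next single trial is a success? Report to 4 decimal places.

The Beta prior is conjugate to a Binomial/Bernoulli likelihood; the update adds successes to α and failures to β.
Posterior: Beta(α+k, β+n−k) = Beta(11.13+5, 8.85+12) = Beta(16.13, 20.85).
For a single future Bernoulli trial, P(success | data) = α/(α+β) = 0.4362.

0.4362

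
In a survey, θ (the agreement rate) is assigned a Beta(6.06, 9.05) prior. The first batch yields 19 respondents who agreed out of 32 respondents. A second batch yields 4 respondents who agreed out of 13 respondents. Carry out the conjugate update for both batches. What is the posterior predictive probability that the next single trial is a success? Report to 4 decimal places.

0.4834

The Beta prior is conjugate to a Binomial/Bernoulli likelihood; the update adds successes to α and failures to β.
After batch 1: Beta(6.06+19, 9.05+13) = Beta(25.06, 22.05).
After batch 2: Beta(25.06+4, 22.05+9) = Beta(29.06, 31.05).
For a single future Bernoulli trial, P(success | data) = α/(α+β) = 0.4834.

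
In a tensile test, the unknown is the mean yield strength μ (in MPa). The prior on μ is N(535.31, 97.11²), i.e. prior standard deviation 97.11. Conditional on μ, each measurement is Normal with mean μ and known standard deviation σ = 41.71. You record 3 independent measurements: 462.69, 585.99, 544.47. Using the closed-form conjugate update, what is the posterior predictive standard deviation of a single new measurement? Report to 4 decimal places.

For Normal data with known variance σ², a Normal(μ₀, σ₀²) prior on μ is conjugate. Posterior precision = 1/σ₀² + n/σ²; posterior mean is the precision-weighted average of μ₀ and x̄.
σ₀² = 97.11² = 9430.3521, σ² = 41.71² = 1739.7241; σ² + n·σ₀² = 1739.7241 + 3·9430.3521 = 30030.7804.
Posterior precision = 1/σ₀² + n/σ² = 1/9430.3521 + 3/1739.7241 = (σ² + n·σ₀²)/(σ₀²σ²) = 30030.7804/(9430.3521·1739.7241); posterior variance σₙ² = σ₀²σ²/(σ² + n·σ₀²) = 9430.3521·1739.7241/30030.7804 = 546.313169.
Predictive variance for one new observation = σₙ² + σ² = 9430.3521·1739.7241/30030.7804 + 1739.7241 = σ²·(σ₀² + 30030.7804)/30030.7804 = 1739.7241·39461.1325/30030.7804 = 2286.037269; SD = √(1739.7241·39461.1325/30030.7804) = 47.8125.

47.8125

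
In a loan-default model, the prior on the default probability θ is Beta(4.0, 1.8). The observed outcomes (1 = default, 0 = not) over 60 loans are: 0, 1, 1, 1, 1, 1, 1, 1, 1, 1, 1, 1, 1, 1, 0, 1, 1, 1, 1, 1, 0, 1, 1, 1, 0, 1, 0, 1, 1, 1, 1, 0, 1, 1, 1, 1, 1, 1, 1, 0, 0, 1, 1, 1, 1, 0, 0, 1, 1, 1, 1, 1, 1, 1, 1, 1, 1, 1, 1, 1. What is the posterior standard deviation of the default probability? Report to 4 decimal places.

0.0469

The Beta prior is conjugate to a Binomial/Bernoulli likelihood; the update adds successes to α and failures to β.
Posterior: Beta(α+k, β+n−k) = Beta(4.0+50, 1.8+10) = Beta(54.0, 11.8).
Var = αβ/((α+β)²(α+β+1)) = 54.0·11.8/(65.8²·66.8) = 0.00220317; SD = √0.00220317 = 0.0469.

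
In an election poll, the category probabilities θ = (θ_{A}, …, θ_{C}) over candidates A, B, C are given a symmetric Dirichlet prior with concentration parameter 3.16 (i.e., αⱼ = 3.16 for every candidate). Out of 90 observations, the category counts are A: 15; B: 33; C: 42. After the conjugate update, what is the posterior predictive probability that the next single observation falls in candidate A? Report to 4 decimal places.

0.1825

The Dirichlet prior is conjugate to the Multinomial likelihood: each posterior αⱼ = prior αⱼ + observed count nⱼ.
Posterior concentration: (18.16, 36.16, 45.16), total = 99.48.
P(next = A | data) = α_{A}/Σα = 0.1825.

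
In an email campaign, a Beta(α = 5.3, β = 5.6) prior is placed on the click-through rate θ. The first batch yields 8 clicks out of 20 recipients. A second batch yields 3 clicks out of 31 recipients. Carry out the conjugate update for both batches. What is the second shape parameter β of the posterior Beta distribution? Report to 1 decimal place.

The Beta prior is conjugate to a Binomial/Bernoulli likelihood; the update adds successes to α and failures to β.
After batch 1: Beta(5.3+8, 5.6+12) = Beta(13.3, 17.6).
After batch 2: Beta(13.3+3, 17.6+28) = Beta(16.3, 45.6).
Posterior β = 45.6.

45.6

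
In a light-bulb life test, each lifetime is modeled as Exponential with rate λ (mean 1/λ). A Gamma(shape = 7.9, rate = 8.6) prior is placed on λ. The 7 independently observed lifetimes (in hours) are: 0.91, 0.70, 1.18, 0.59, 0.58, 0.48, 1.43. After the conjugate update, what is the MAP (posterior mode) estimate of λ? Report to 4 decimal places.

0.9606

With a Gamma(shape α, rate β) prior on the exponential rate λ, the posterior after n observations with total T = Σxᵢ is Gamma(α+n, β+T).
Sum of observations T = 5.87 hours; n = 7.
Posterior: Gamma(7.9+7, 8.6+5.87) = Gamma(14.9, 14.47).
Mode = (α−1)/β = 0.9606.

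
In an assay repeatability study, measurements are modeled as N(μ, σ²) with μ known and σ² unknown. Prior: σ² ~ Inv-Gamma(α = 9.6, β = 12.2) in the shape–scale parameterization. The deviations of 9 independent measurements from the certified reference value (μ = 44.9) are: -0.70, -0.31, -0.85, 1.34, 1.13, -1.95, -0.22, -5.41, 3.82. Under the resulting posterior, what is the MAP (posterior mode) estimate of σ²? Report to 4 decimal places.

With known mean μ and an Inverse-Gamma(α, β) prior on σ², the Normal likelihood is conjugate: posterior is Inv-Gamma(α + n/2, β + Σ(xᵢ−μ)²/2).
Σ(xᵢ−μ)² = (-0.70)² + (-0.31)² + (-0.85)² + (1.34)² + (1.13)² + (-1.95)² + (-0.22)² + (-5.41)² + (3.82)² = 52.0925.
Posterior: Inv-Gamma(9.6 + 9/2, 12.2 + 52.0925/2) = Inv-Gamma(14.10, 38.24625).
Mode = β/(α+1) = 38.24625/15.10 = 2.5329.

2.5329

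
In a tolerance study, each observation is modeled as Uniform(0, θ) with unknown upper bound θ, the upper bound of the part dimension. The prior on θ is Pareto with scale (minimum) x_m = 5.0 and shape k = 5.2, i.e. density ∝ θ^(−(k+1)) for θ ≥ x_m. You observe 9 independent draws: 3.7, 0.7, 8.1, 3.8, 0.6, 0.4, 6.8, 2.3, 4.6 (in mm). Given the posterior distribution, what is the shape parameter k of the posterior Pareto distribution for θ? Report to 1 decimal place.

A Pareto(scale x_m, shape k) prior on the upper bound θ of Uniform(0, θ) is conjugate: posterior is Pareto(max(x_m, max xᵢ), k + n).
Sample maximum = 8.1; prior scale x_m = 5.0 → posterior scale = max = 8.1.
Posterior shape = 5.2 + 9 = 14.2.
Posterior shape k = 14.2.

14.2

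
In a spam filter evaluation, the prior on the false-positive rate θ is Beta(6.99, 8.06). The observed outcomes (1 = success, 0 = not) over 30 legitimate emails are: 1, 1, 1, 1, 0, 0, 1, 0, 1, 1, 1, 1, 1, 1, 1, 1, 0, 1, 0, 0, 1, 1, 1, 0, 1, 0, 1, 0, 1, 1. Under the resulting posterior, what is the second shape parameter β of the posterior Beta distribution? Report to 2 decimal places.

17.06

The Beta prior is conjugate to a Binomial/Bernoulli likelihood; the update adds successes to α and failures to β.
Posterior: Beta(α+k, β+n−k) = Beta(6.99+21, 8.06+9) = Beta(27.99, 17.06).
Posterior β = 17.06.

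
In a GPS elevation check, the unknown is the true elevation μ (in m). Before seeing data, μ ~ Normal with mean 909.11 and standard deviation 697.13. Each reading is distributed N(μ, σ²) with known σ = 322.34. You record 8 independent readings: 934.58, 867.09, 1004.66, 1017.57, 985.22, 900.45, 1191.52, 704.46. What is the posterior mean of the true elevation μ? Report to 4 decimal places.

For Normal data with known variance σ², a Normal(μ₀, σ₀²) prior on μ is conjugate. Posterior precision = 1/σ₀² + n/σ²; posterior mean is the precision-weighted average of μ₀ and x̄.
Σxᵢ = 934.58 + 867.09 + 1004.66 + 1017.57 + 985.22 + 900.45 + 1191.52 + 704.46 = 7605.55, so n·x̄ = 7605.55.
σ₀² = 697.13² = 485990.2369, σ² = 322.34² = 103903.0756; σ² + n·σ₀² = 103903.0756 + 8·485990.2369 = 3991824.9708.
Posterior mean = (μ₀/σ₀² + n·x̄/σ²)/(1/σ₀² + n/σ²) = (σ²·μ₀ + σ₀²·n·x̄)/(σ² + n·σ₀²) = (103903.0756·909.11 + 485990.2369·7605.55)/3991824.9708 = 3790682371.313511/3991824.9708 = 949.6114.

949.6114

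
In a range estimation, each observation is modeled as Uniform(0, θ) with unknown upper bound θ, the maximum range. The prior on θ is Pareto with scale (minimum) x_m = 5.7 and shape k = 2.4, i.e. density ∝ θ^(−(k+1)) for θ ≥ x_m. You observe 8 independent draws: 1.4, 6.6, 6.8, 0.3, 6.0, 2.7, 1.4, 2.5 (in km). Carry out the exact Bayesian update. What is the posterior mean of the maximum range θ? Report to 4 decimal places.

A Pareto(scale x_m, shape k) prior on the upper bound θ of Uniform(0, θ) is conjugate: posterior is Pareto(max(x_m, max xᵢ), k + n).
Sample maximum = 6.8; prior scale x_m = 5.7 → posterior scale = max = 6.8.
Posterior shape = 2.4 + 8 = 10.4.
E[θ|data] = k·x_m/(k−1) = 10.4·6.8/9.4 = 7.5234.

7.5234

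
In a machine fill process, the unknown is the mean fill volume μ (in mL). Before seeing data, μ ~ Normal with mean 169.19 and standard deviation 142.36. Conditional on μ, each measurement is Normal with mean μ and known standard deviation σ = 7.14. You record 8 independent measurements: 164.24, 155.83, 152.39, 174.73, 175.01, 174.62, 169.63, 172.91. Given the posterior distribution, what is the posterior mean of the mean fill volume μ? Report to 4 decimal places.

167.4206

For Normal data with known variance σ², a Normal(μ₀, σ₀²) prior on μ is conjugate. Posterior precision = 1/σ₀² + n/σ²; posterior mean is the precision-weighted average of μ₀ and x̄.
Σxᵢ = 164.24 + 155.83 + 152.39 + 174.73 + 175.01 + 174.62 + 169.63 + 172.91 = 1339.36, so n·x̄ = 1339.36.
σ₀² = 142.36² = 20266.3696, σ² = 7.14² = 50.9796; σ² + n·σ₀² = 50.9796 + 8·20266.3696 = 162181.9364.
Posterior mean = (μ₀/σ₀² + n·x̄/σ²)/(1/σ₀² + n/σ²) = (σ²·μ₀ + σ₀²·n·x̄)/(σ² + n·σ₀²) = (50.9796·169.19 + 20266.3696·1339.36)/162181.9364 = 27152590.02598/162181.9364 = 167.4206.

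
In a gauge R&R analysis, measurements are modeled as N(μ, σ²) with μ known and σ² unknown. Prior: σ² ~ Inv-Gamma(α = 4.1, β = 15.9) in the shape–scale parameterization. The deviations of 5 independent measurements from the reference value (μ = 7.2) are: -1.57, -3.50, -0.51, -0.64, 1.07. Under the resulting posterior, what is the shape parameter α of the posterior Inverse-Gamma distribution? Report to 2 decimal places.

6.60

With known mean μ and an Inverse-Gamma(α, β) prior on σ², the Normal likelihood is conjugate: posterior is Inv-Gamma(α + n/2, β + Σ(xᵢ−μ)²/2).
Σ(xᵢ−μ)² = (-1.57)² + (-3.50)² + (-0.51)² + (-0.64)² + (1.07)² = 16.5295.
Posterior: Inv-Gamma(4.1 + 5/2, 15.9 + 16.5295/2) = Inv-Gamma(6.60, 24.16475).
Posterior α = 6.60.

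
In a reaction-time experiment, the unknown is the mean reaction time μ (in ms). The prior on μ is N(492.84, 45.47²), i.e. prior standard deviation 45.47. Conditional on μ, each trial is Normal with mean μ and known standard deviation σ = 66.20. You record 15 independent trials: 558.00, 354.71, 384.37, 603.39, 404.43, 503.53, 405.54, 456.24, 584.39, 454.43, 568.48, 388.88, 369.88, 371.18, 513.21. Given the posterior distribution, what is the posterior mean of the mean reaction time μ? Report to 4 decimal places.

465.2729

For Normal data with known variance σ², a Normal(μ₀, σ₀²) prior on μ is conjugate. Posterior precision = 1/σ₀² + n/σ²; posterior mean is the precision-weighted average of μ₀ and x̄.
Σxᵢ = 558.00 + 354.71 + 384.37 + 603.39 + 404.43 + 503.53 + 405.54 + 456.24 + 584.39 + 454.43 + 568.48 + 388.88 + 369.88 + 371.18 + 513.21 = 6920.66, so n·x̄ = 6920.66.
σ₀² = 45.47² = 2067.5209, σ² = 66.20² = 4382.44; σ² + n·σ₀² = 4382.44 + 15·2067.5209 = 35395.2535.
Posterior mean = (μ₀/σ₀² + n·x̄/σ²)/(1/σ₀² + n/σ²) = (σ²·μ₀ + σ₀²·n·x̄)/(σ² + n·σ₀²) = (4382.44·492.84 + 2067.5209·6920.66)/35395.2535 = 16468450.921394/35395.2535 = 465.2729.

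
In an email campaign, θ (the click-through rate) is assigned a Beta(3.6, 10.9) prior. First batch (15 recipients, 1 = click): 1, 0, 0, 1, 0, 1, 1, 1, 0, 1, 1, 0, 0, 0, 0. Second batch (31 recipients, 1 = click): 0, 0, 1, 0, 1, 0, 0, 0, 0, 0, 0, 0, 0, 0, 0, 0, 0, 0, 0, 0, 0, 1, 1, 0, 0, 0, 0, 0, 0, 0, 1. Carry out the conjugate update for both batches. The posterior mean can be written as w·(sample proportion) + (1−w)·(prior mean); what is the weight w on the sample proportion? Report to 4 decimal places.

The Beta prior is conjugate to a Binomial/Bernoulli likelihood; the update adds successes to α and failures to β.
Total number of recipients: n = 15 + 31 = 46.
Posterior mean = (α₀+k)/(α₀+β₀+n) = [n/(α₀+β₀+n)]·(k/n) + [(α₀+β₀)/(α₀+β₀+n)]·α₀/(α₀+β₀), so only n and the prior enter the weight.
The weight on the data is w = n/(α₀+β₀+n) = 46/(3.6+10.9+46) = 46/60.5 = 0.7603.

0.7603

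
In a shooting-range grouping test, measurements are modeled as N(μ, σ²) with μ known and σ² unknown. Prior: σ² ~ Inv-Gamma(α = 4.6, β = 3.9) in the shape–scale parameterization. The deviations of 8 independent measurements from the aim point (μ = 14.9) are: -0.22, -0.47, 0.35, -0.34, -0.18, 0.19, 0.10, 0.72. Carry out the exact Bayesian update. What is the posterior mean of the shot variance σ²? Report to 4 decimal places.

0.5858

With known mean μ and an Inverse-Gamma(α, β) prior on σ², the Normal likelihood is conjugate: posterior is Inv-Gamma(α + n/2, β + Σ(xᵢ−μ)²/2).
Σ(xᵢ−μ)² = (-0.22)² + (-0.47)² + (0.35)² + (-0.34)² + (-0.18)² + (0.19)² + (0.10)² + (0.72)² = 1.1043.
Posterior: Inv-Gamma(4.6 + 8/2, 3.9 + 1.1043/2) = Inv-Gamma(8.60, 4.45215).
E[σ²|data] = β/(α−1) = 4.45215/7.60 = 0.5858.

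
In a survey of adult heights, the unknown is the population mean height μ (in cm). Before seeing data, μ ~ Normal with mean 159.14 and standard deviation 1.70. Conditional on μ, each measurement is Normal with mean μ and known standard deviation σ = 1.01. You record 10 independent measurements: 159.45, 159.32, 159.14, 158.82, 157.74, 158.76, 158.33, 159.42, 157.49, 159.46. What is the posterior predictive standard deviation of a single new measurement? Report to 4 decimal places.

For Normal data with known variance σ², a Normal(μ₀, σ₀²) prior on μ is conjugate. Posterior precision = 1/σ₀² + n/σ²; posterior mean is the precision-weighted average of μ₀ and x̄.
σ₀² = 1.70² = 2.89, σ² = 1.01² = 1.0201; σ² + n·σ₀² = 1.0201 + 10·2.89 = 29.9201.
Posterior precision = 1/σ₀² + n/σ² = 1/2.89 + 10/1.0201 = (σ² + n·σ₀²)/(σ₀²σ²) = 29.9201/(2.89·1.0201); posterior variance σₙ² = σ₀²σ²/(σ² + n·σ₀²) = 2.89·1.0201/29.9201 = 0.098532.
Predictive variance for one new observation = σₙ² + σ² = 2.89·1.0201/29.9201 + 1.0201 = σ²·(σ₀² + 29.9201)/29.9201 = 1.0201·32.8101/29.9201 = 1.118632; SD = √(1.0201·32.8101/29.9201) = 1.0577.

1.0577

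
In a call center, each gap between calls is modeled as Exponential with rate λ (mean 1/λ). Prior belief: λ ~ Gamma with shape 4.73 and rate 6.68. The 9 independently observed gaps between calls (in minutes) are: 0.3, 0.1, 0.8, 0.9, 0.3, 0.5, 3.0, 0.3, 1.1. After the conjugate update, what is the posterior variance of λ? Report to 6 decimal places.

0.070252

With a Gamma(shape α, rate β) prior on the exponential rate λ, the posterior after n observations with total T = Σxᵢ is Gamma(α+n, β+T).
Sum of observations T = 7.3 minutes; n = 9.
Posterior: Gamma(4.73+9, 6.68+7.3) = Gamma(13.73, 13.98).
Var = α/β² = 0.070252.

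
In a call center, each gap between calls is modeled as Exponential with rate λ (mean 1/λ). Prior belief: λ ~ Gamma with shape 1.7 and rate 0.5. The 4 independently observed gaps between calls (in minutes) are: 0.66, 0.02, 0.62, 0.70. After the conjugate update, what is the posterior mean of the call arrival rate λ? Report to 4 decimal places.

2.2800

With a Gamma(shape α, rate β) prior on the exponential rate λ, the posterior after n observations with total T = Σxᵢ is Gamma(α+n, β+T).
Sum of observations T = 2.00 minutes; n = 4.
Posterior: Gamma(1.7+4, 0.5+2.00) = Gamma(5.7, 2.50).
Posterior mean of λ = α/β = 5.7/2.50 = 2.2800.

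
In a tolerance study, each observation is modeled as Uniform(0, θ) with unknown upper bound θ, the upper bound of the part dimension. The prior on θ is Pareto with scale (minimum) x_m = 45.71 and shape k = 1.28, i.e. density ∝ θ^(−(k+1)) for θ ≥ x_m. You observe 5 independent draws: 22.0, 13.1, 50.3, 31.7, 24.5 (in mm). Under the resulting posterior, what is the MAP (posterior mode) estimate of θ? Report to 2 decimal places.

A Pareto(scale x_m, shape k) prior on the upper bound θ of Uniform(0, θ) is conjugate: posterior is Pareto(max(x_m, max xᵢ), k + n).
Sample maximum = 50.3; prior scale x_m = 45.71 → posterior scale = max = 50.30.
Posterior shape = 1.28 + 5 = 6.28.
The Pareto density is decreasing on [x_m, ∞), so the mode is x_m = 50.30.

50.30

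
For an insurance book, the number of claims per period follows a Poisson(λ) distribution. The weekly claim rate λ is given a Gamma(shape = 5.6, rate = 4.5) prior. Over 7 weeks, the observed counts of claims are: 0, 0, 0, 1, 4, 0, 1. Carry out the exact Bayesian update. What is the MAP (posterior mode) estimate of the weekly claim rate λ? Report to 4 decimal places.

With a Gamma(shape α, rate β) prior, the Poisson likelihood is conjugate: the posterior is Gamma(α + ΣXᵢ, β + n).
Sum of counts S = 6 over n = 7 weeks.
Posterior: Gamma(α+S, β+n) = Gamma(5.6+6, 4.5+7) = Gamma(11.6, 11.5).
Mode of Gamma(α,β) for α≥1 is (α−1)/β = 10.6/11.5 = 0.9217.

0.9217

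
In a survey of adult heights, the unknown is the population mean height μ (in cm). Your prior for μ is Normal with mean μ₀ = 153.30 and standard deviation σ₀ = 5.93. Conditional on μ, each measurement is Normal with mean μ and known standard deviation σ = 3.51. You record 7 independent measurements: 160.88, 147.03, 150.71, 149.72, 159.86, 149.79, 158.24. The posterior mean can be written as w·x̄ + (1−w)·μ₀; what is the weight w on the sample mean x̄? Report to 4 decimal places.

For Normal data with known variance σ², a Normal(μ₀, σ₀²) prior on μ is conjugate. Posterior precision = 1/σ₀² + n/σ²; posterior mean is the precision-weighted average of μ₀ and x̄.
σ₀² = 5.93² = 35.1649, σ² = 3.51² = 12.3201. Prior precision 1/σ₀² = 1/35.1649; data precision n/σ² = 7/12.3201.
w = (n/σ²)/(1/σ₀² + n/σ²) = n·σ₀²/(σ² + n·σ₀²) = 7·35.1649/(12.3201 + 7·35.1649) = 246.1543/258.4744 = 0.9523.

0.9523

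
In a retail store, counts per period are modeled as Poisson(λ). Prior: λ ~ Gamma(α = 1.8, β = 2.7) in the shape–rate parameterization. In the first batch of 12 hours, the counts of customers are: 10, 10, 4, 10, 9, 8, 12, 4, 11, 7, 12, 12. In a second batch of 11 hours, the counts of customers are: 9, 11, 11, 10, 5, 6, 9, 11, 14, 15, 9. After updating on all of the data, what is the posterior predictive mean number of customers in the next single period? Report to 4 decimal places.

8.5914

With a Gamma(shape α, rate β) prior, the Poisson likelihood is conjugate: the posterior is Gamma(α + ΣXᵢ, β + n).
Batch 1: sum of counts S = 109 over n = 12 hours.
After batch 1: Gamma(α+S, β+n) = Gamma(1.8+109, 2.7+12) = Gamma(110.8, 14.7).
Batch 2: sum of counts S = 110 over n = 11 hours.
After batch 2: Gamma(α+S, β+n) = Gamma(110.8+110, 14.7+11) = Gamma(220.8, 25.7).
The predictive distribution for one future period is NegBinom with mean α/β = 8.5914.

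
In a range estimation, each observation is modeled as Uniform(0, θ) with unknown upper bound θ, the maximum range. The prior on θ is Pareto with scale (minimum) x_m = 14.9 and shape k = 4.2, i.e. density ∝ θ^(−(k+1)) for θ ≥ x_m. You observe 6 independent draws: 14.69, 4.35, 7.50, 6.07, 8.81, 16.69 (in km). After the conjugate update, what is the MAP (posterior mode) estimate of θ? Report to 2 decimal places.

A Pareto(scale x_m, shape k) prior on the upper bound θ of Uniform(0, θ) is conjugate: posterior is Pareto(max(x_m, max xᵢ), k + n).
Sample maximum = 16.69; prior scale x_m = 14.9 → posterior scale = max = 16.69.
Posterior shape = 4.2 + 6 = 10.2.
The Pareto density is decreasing on [x_m, ∞), so the mode is x_m = 16.69.

16.69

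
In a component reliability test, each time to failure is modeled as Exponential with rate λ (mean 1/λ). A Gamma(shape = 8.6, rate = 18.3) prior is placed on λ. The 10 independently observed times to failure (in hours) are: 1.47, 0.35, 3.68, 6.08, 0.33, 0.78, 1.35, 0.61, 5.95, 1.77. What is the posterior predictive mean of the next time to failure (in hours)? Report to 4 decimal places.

2.3108

With a Gamma(shape α, rate β) prior on the exponential rate λ, the posterior after n observations with total T = Σxᵢ is Gamma(α+n, β+T).
Sum of observations T = 22.37 hours; n = 10.
Posterior: Gamma(8.6+10, 18.3+22.37) = Gamma(18.6, 40.67).
The predictive distribution for the next observation is Lomax; its mean is β/(α−1) = 40.67/17.6 = 2.3108.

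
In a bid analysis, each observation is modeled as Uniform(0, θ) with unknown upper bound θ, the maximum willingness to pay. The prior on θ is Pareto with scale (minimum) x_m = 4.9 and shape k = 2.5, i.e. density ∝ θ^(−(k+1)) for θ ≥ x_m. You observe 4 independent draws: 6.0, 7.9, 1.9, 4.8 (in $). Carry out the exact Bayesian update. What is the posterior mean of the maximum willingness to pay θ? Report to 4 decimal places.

A Pareto(scale x_m, shape k) prior on the upper bound θ of Uniform(0, θ) is conjugate: posterior is Pareto(max(x_m, max xᵢ), k + n).
Sample maximum = 7.9; prior scale x_m = 4.9 → posterior scale = max = 7.9.
Posterior shape = 2.5 + 4 = 6.5.
E[θ|data] = k·x_m/(k−1) = 6.5·7.9/5.5 = 9.3364.

9.3364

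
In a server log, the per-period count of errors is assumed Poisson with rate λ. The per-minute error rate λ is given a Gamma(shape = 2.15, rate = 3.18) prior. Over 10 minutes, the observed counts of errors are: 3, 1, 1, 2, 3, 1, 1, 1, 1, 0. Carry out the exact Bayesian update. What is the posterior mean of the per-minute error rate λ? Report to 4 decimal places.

1.2253

With a Gamma(shape α, rate β) prior, the Poisson likelihood is conjugate: the posterior is Gamma(α + ΣXᵢ, β + n).
Sum of counts S = 14 over n = 10 minutes.
Posterior: Gamma(α+S, β+n) = Gamma(2.15+14, 3.18+10) = Gamma(16.15, 13.18).
Posterior mean = α/β = 16.15/13.18 = 1.2253.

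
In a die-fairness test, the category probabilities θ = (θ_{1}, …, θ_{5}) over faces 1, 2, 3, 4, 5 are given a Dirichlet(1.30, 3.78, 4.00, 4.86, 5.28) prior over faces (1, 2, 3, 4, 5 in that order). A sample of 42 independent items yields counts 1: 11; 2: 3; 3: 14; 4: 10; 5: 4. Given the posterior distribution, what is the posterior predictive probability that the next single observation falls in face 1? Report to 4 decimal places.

The Dirichlet prior is conjugate to the Multinomial likelihood: each posterior αⱼ = prior αⱼ + observed count nⱼ.
Posterior concentration: (12.30, 6.78, 18.00, 14.86, 9.28), total = 61.22.
P(next = 1 | data) = α_{1}/Σα = 0.2009.

0.2009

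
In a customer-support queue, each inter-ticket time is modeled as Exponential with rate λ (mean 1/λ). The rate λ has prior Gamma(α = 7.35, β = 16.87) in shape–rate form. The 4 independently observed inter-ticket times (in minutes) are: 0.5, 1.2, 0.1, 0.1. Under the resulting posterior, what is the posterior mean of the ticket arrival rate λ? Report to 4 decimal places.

0.6047

With a Gamma(shape α, rate β) prior on the exponential rate λ, the posterior after n observations with total T = Σxᵢ is Gamma(α+n, β+T).
Sum of observations T = 1.9 minutes; n = 4.
Posterior: Gamma(7.35+4, 16.87+1.9) = Gamma(11.35, 18.77).
Posterior mean of λ = α/β = 11.35/18.77 = 0.6047.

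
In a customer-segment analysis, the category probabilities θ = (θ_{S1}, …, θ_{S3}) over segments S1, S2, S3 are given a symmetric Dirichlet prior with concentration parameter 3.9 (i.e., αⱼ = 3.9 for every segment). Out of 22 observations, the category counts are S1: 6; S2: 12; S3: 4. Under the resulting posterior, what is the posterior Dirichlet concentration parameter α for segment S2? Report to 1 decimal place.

The Dirichlet prior is conjugate to the Multinomial likelihood: each posterior αⱼ = prior αⱼ + observed count nⱼ.
Posterior concentration: (9.9, 15.9, 7.9), total = 33.7.
α_{S2} = 3.9 + 12 = 15.9.

15.9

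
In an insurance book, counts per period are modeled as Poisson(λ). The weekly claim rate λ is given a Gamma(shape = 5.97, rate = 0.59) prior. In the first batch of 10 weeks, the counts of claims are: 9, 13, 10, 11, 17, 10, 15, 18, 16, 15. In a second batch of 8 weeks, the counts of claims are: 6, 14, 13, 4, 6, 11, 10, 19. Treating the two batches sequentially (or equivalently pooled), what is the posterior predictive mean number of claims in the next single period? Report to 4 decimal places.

With a Gamma(shape α, rate β) prior, the Poisson likelihood is conjugate: the posterior is Gamma(α + ΣXᵢ, β + n).
Batch 1: sum of counts S = 134 over n = 10 weeks.
After batch 1: Gamma(α+S, β+n) = Gamma(5.97+134, 0.59+10) = Gamma(139.97, 10.59).
Batch 2: sum of counts S = 83 over n = 8 weeks.
After batch 2: Gamma(α+S, β+n) = Gamma(139.97+83, 10.59+8) = Gamma(222.97, 18.59).
The predictive distribution for one future period is NegBinom with mean α/β = 11.9941.

11.9941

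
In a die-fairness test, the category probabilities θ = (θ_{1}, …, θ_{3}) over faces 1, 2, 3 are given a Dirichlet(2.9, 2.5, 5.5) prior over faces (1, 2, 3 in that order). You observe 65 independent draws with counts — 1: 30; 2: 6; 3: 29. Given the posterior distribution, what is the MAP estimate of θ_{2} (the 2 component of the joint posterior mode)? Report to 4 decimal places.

The Dirichlet prior is conjugate to the Multinomial likelihood: each posterior αⱼ = prior αⱼ + observed count nⱼ.
Posterior concentration: (32.9, 8.5, 34.5), total = 75.9.
Joint mode component: (α_{2}−1)/(Σα−K) = 7.5/72.9 = 0.1029.

0.1029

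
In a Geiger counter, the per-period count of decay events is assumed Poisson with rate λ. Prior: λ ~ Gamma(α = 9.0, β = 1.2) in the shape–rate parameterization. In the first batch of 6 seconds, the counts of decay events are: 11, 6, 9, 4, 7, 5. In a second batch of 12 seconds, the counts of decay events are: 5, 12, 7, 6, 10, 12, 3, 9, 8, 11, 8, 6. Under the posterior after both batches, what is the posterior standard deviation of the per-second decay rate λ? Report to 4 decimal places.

0.6336

With a Gamma(shape α, rate β) prior, the Poisson likelihood is conjugate: the posterior is Gamma(α + ΣXᵢ, β + n).
Batch 1: sum of counts S = 42 over n = 6 seconds.
After batch 1: Gamma(α+S, β+n) = Gamma(9.0+42, 1.2+6) = Gamma(51.0, 7.2).
Batch 2: sum of counts S = 97 over n = 12 seconds.
After batch 2: Gamma(α+S, β+n) = Gamma(51.0+97, 7.2+12) = Gamma(148.0, 19.2).
SD = √α/β = √148.0/19.2 = 0.6336.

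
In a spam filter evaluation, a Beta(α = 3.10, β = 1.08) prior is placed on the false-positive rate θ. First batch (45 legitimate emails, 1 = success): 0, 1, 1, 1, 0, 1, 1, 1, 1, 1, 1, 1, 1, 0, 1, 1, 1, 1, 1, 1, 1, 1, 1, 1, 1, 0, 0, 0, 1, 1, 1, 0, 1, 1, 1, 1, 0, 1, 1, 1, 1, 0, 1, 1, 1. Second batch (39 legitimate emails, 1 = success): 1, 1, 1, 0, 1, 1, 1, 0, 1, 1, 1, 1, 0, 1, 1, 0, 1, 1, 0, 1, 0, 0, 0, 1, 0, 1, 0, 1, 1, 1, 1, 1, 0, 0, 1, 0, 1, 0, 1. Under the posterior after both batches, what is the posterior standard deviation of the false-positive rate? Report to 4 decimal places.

The Beta prior is conjugate to a Binomial/Bernoulli likelihood; the update adds successes to α and failures to β.
After batch 1: Beta(3.10+36, 1.08+9) = Beta(39.10, 10.08).
After batch 2: Beta(39.10+25, 10.08+14) = Beta(64.10, 24.08).
Var = αβ/((α+β)²(α+β+1)) = 64.10·24.08/(88.18²·89.18) = 0.00222591; SD = √0.00222591 = 0.0472.

0.0472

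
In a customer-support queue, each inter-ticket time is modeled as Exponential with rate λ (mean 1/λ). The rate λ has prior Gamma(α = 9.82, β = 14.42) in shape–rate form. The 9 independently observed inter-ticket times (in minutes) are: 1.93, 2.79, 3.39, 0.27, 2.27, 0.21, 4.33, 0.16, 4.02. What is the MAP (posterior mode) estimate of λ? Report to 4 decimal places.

0.5274

With a Gamma(shape α, rate β) prior on the exponential rate λ, the posterior after n observations with total T = Σxᵢ is Gamma(α+n, β+T).
Sum of observations T = 19.37 minutes; n = 9.
Posterior: Gamma(9.82+9, 14.42+19.37) = Gamma(18.82, 33.79).
Mode = (α−1)/β = 0.5274.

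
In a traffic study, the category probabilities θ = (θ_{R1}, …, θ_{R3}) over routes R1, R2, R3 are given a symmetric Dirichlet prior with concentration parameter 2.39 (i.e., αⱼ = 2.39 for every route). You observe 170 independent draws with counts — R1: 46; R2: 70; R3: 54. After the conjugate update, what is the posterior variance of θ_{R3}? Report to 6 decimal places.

0.001218

The Dirichlet prior is conjugate to the Multinomial likelihood: each posterior αⱼ = prior αⱼ + observed count nⱼ.
Posterior concentration: (48.39, 72.39, 56.39), total = 177.17.
Var[θ_j] = α_j(Σα−α_j)/((Σα)²(Σα+1)) = 56.39·120.78/(177.17²·178.17) = 0.001218.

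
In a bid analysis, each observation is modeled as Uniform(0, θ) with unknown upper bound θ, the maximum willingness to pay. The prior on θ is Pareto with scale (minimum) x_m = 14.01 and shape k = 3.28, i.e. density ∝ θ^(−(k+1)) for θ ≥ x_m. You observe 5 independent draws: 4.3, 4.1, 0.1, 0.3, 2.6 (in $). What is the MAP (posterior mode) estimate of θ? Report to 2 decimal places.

A Pareto(scale x_m, shape k) prior on the upper bound θ of Uniform(0, θ) is conjugate: posterior is Pareto(max(x_m, max xᵢ), k + n).
Sample maximum = 4.3; prior scale x_m = 14.01 → posterior scale = max = 14.01.
Posterior shape = 3.28 + 5 = 8.28.
The Pareto density is decreasing on [x_m, ∞), so the mode is x_m = 14.01.

14.01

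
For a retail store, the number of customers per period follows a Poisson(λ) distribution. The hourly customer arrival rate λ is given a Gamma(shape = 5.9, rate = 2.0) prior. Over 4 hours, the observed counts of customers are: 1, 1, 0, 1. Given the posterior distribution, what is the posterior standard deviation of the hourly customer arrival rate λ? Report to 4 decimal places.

0.4972

With a Gamma(shape α, rate β) prior, the Poisson likelihood is conjugate: the posterior is Gamma(α + ΣXᵢ, β + n).
Sum of counts S = 3 over n = 4 hours.
Posterior: Gamma(α+S, β+n) = Gamma(5.9+3, 2.0+4) = Gamma(8.9, 6.0).
SD = √α/β = √8.9/6.0 = 0.4972.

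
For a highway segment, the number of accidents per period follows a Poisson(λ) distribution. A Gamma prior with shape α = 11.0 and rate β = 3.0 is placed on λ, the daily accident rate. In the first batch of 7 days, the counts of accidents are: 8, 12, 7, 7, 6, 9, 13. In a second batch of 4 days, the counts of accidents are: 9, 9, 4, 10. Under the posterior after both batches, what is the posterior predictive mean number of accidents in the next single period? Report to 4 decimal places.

7.5000

With a Gamma(shape α, rate β) prior, the Poisson likelihood is conjugate: the posterior is Gamma(α + ΣXᵢ, β + n).
Batch 1: sum of counts S = 62 over n = 7 days.
After batch 1: Gamma(α+S, β+n) = Gamma(11.0+62, 3.0+7) = Gamma(73.0, 10.0).
Batch 2: sum of counts S = 32 over n = 4 days.
After batch 2: Gamma(α+S, β+n) = Gamma(73.0+32, 10.0+4) = Gamma(105.0, 14.0).
The predictive distribution for one future period is NegBinom with mean α/β = 7.5000.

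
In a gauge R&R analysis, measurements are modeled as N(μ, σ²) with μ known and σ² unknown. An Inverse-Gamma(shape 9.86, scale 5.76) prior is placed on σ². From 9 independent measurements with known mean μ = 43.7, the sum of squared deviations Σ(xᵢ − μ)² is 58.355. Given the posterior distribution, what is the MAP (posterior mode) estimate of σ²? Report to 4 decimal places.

With known mean μ and an Inverse-Gamma(α, β) prior on σ², the Normal likelihood is conjugate: posterior is Inv-Gamma(α + n/2, β + Σ(xᵢ−μ)²/2).
Posterior: Inv-Gamma(9.86 + 9/2, 5.76 + 58.355/2) = Inv-Gamma(14.36, 34.9375).
Mode = β/(α+1) = 34.9375/15.36 = 2.2746.

2.2746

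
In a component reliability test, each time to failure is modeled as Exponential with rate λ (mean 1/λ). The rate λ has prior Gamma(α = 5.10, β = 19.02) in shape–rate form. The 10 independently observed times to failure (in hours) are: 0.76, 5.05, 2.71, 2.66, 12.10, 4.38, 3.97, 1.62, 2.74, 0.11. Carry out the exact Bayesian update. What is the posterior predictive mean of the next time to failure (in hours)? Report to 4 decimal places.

With a Gamma(shape α, rate β) prior on the exponential rate λ, the posterior after n observations with total T = Σxᵢ is Gamma(α+n, β+T).
Sum of observations T = 36.10 hours; n = 10.
Posterior: Gamma(5.10+10, 19.02+36.10) = Gamma(15.10, 55.12).
The predictive distribution for the next observation is Lomax; its mean is β/(α−1) = 55.12/14.10 = 3.9092.

3.9092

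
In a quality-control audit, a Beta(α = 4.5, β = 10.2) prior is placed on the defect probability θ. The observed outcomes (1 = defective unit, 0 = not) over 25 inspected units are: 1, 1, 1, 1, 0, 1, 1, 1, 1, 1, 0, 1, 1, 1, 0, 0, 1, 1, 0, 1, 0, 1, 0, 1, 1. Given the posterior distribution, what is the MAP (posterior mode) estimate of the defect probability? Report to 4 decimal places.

0.5703

The Beta prior is conjugate to a Binomial/Bernoulli likelihood; the update adds successes to α and failures to β.
Posterior: Beta(α+k, β+n−k) = Beta(4.5+18, 10.2+7) = Beta(22.5, 17.2).
Mode of Beta(a,b) for a,b>1 is (a−1)/(a+b−2) = 21.5/37.7 = 0.5703.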